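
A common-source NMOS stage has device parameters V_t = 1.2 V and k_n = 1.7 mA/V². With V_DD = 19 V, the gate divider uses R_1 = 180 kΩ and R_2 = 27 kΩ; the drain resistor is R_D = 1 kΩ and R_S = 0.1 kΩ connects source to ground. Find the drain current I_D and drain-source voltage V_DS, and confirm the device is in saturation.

I_D ≈ 1.2 mA, V_DS ≈ 18 V

V_G = V_DD·R_2/(R_1+R_2) = 19×27/207 = 2.48 V.
Assume saturation: I_D = (k_n/2)(V_GS − V_t)² with V_GS = V_G − I_D·R_S = 2.48 − 0.1·I_D.
Substituting gives 0.0085·I_D² − 1.22·I_D + 1.39 = 0, with roots I_D = 1.15 or 142 mA.
The root I_D = 142 mA gives V_GS = -11.7 V ≤ V_t, so take I_D = 1.15 mA.
Then V_GS = 2.36 V and V_DS = V_DD − I_D(R_D+R_S) = 19 − 1.15×1.1 = 17.7 V.
Saturation requires V_DS ≥ V_GS − V_t = 1.16 V; 17.7 ≥ 1.16 ✓.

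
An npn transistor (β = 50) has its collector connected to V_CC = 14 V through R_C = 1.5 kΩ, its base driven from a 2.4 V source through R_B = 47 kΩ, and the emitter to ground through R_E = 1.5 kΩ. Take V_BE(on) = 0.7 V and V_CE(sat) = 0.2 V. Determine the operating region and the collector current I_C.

Assume active. Base-emitter loop: I_B = (V_BB − V_BE)/(R_B + (β+1)R_E) = (2.4 − 0.7)/(47 + 51×1.5) = 0.0138 mA.
I_C = β·I_B = 50×0.0138 = 0.688 mA.
V_CE = V_CC − I_C·R_C − I_E·R_E = 14 − 0.688×1.5 − 0.702×1.5 = 11.9 V > V_CE(sat), so the active-region assumption holds.

active; I_C ≈ 0.69 mA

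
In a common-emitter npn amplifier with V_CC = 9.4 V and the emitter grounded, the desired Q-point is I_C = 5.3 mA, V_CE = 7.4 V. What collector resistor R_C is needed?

Collector loop: V_CC = I_C·R_C + V_CE.
R_C = (V_CC − V_CE)/I_C = (9.4 − 7.4)/5.3 = 0.377 kΩ.

R_C ≈ 0.38 kΩ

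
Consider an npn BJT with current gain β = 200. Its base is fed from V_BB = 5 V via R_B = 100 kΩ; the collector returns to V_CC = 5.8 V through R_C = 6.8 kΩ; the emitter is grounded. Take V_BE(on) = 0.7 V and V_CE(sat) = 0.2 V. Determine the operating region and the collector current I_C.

Assume active: I_B = (5 − 0.7)/100 = 0.043 mA, giving I_C = β·I_B = 8.6 mA.
But then V_CE = 5.8 − 8.6×6.8 = -52.7 V < V_CE(sat) = 0.2 V — impossible in the active region.
So the transistor is saturated. With V_CE = 0.2 V, I_C = (V_CC − 0.2)/R_C = 5.6/6.8 = 0.824 mA.
Check: β·I_B = 8.6 mA > I_C = 0.824 mA, confirming saturation.

saturation; I_C ≈ 0.82 mA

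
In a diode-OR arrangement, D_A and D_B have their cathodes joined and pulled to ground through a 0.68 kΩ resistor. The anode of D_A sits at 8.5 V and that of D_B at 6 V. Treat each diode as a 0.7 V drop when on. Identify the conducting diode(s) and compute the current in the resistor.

Only D_A conducts; I_R ≈ 11 mA

Assume both conduct. Then node N would need to be at both 8.5−0.7 = 7.8 V and 6−0.7 = 5.3 V, which is impossible.
Assume only D_A conducts: V_N = 8.5 − 0.7 = 7.8 V, so I_R = 7.8/0.68 = 11.5 mA.
Check D_B: its anode-to-cathode voltage is 6 − 7.8 = -1.8 V < 0.7 V, so it is off. The assumption is consistent.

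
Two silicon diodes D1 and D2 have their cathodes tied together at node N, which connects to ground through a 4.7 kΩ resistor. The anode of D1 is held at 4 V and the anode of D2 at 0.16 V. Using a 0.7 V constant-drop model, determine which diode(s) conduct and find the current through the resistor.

Assume both conduct. Then node N would need to be at both 4−0.7 = 3.3 V and 0.16−0.7 = -0.54 V, which is impossible.
Assume only D1 conducts: V_N = 4 − 0.7 = 3.3 V, so I_R = 3.3/4.7 = 0.702 mA.
Check D2: its anode-to-cathode voltage is 0.16 − 3.3 = -3.14 V < 0.7 V, so it is off. The assumption is consistent.

Only D1 conducts; I_R ≈ 0.7 mA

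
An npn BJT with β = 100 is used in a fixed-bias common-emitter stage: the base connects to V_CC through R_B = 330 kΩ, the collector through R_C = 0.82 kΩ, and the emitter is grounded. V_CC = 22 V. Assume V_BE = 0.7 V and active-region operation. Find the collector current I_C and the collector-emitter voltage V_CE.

Base loop: V_CC = I_B·R_B + V_BE, so I_B = (22 − 0.7)/330 kΩ = 0.0645 mA.
In the active region I_C = β·I_B = 100 × 0.0645 = 6.45 mA.
Collector loop: V_CE = V_CC − I_C·R_C = 22 − 6.45×0.82 = 16.7 V.
Since V_CE = 16.7 V > V_CE(sat) ≈ 0.2 V, the transistor is in the active region as assumed.

I_C ≈ 6.5 mA, V_CE ≈ 17 V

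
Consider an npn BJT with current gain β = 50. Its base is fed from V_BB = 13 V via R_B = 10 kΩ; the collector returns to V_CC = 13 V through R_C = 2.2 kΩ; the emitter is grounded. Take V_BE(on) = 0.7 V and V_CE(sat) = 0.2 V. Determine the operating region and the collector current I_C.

Assume active: I_B = (13 − 0.7)/10 = 1.23 mA, giving I_C = β·I_B = 61.5 mA.
But then V_CE = 13 − 61.5×2.2 = -122 V < V_CE(sat) = 0.2 V — impossible in the active region.
So the transistor is saturated. With V_CE = 0.2 V, I_C = (V_CC − 0.2)/R_C = 12.8/2.2 = 5.82 mA.
Check: β·I_B = 61.5 mA > I_C = 5.82 mA, confirming saturation.

saturation; I_C ≈ 5.8 mA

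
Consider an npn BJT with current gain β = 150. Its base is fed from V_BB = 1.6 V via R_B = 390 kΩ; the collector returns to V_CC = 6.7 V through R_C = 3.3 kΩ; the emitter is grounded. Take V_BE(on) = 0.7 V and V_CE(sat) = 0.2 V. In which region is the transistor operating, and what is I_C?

Assume active. Base-emitter loop: I_B = (V_BB − V_BE)/R_B = (1.6 − 0.7)/390 = 0.00231 mA.
I_C = β·I_B = 150×0.00231 = 0.346 mA.
V_CE = V_CC − I_C·R_C = 6.7 − 0.346×3.3 = 5.56 V > V_CE(sat), so the active-region assumption holds.

active; I_C ≈ 0.35 mA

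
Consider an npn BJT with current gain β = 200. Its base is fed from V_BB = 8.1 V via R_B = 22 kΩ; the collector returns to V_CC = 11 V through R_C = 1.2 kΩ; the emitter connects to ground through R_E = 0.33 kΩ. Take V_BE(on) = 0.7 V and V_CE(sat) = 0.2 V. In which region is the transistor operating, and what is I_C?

Assume active: I_B = (8.1 − 0.7)/(22 + 201×0.33) = 0.0838 mA, I_C = β·I_B = 16.8 mA.
Then V_CE = 11 − 16.8×1.2 − 16.8×0.33 = -14.7 V < 0.2 V — the active assumption fails.
Re-solve with V_CE = 0.2 V. KCL at the emitter: V_E/R_E = (V_BB−0.7−V_E)/R_B + (V_CC−0.2−V_E)/R_C, giving V_E = 2.39 V.
I_C = (V_CC − 0.2 − V_E)/R_C = (10.8 − 2.39)/1.2 = 7.01 mA.
Check: I_B = (7.4 − 2.39)/22 = 0.228 mA, and β·I_B = 45.6 mA > I_C, confirming saturation.

saturation; I_C ≈ 7 mA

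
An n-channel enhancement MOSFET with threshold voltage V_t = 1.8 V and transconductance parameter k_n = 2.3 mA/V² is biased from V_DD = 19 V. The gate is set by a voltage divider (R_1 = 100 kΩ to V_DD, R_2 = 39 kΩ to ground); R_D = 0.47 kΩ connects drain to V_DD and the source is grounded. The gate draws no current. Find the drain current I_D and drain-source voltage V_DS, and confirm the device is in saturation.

V_G = V_DD·R_2/(R_1+R_2) = 19×39/139 = 5.33 V. With the source grounded, V_GS = V_G = 5.33 V.
Assume saturation: I_D = (k_n/2)(V_GS − V_t)² = (2.3/2)×(5.33 − 1.8)² = 1.15×3.53² = 14.3 mA.
V_DS = V_DD − I_D·R_D = 19 − 14.3×0.47 = 12.3 V.
Saturation requires V_DS ≥ V_GS − V_t = 3.53 V; 12.3 ≥ 3.53 ✓.

I_D ≈ 14 mA, V_DS ≈ 12 V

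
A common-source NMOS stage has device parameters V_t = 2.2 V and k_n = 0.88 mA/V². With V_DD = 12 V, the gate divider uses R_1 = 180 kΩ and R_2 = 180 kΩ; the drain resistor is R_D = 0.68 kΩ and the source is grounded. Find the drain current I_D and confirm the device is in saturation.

V_G = V_DD·R_2/(R_1+R_2) = 12×180/360 = 6 V. With the source grounded, V_GS = V_G = 6 V.
Assume saturation: I_D = (k_n/2)(V_GS − V_t)² = (0.88/2)×(6 − 2.2)² = 0.44×3.8² = 6.35 mA.
V_DS = V_DD − I_D·R_D = 12 − 6.35×0.68 = 7.68 V.
Saturation requires V_DS ≥ V_GS − V_t = 3.8 V; 7.68 ≥ 3.8 ✓.

I_D ≈ 6.4 mA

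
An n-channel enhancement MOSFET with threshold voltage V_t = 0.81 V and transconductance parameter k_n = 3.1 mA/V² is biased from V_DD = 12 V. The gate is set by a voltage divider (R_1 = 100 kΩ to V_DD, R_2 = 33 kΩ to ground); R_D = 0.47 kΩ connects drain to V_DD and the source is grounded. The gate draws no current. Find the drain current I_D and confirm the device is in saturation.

V_G = V_DD·R_2/(R_1+R_2) = 12×33/133 = 2.98 V. With the source grounded, V_GS = V_G = 2.98 V.
Assume saturation: I_D = (k_n/2)(V_GS − V_t)² = (3.1/2)×(2.98 − 0.81)² = 1.55×2.17² = 7.28 mA.
V_DS = V_DD − I_D·R_D = 12 − 7.28×0.47 = 8.58 V.
Saturation requires V_DS ≥ V_GS − V_t = 2.17 V; 8.58 ≥ 2.17 ✓.

I_D ≈ 7.3 mA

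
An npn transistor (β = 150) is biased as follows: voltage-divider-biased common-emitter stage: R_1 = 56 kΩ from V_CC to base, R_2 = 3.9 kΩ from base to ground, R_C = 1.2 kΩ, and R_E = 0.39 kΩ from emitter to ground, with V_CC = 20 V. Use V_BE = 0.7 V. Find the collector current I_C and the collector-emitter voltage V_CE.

Thevenize the base divider: V_Th = V_CC·R_2/(R_1+R_2) = 20×3.9/59.9 = 1.3 V, R_Th = R_1‖R_2 = 3.65 kΩ.
Base-emitter loop: V_Th = I_B·R_Th + V_BE + (β+1)I_B·R_E, so I_B = (1.3 − 0.7) / (3.65 + 151×0.39) = 0.00963 mA.
I_C = β·I_B = 150×0.00963 = 1.44 mA, and I_E = (β+1)I_B = 1.45 mA.
V_CE = V_CC − I_C·R_C − I_E·R_E = 20 − 1.44×1.2 − 1.45×0.39 = 17.7 V.
V_CE = 17.7 V > 0.2 V confirms active-region operation.

I_C ≈ 1.4 mA, V_CE ≈ 18 V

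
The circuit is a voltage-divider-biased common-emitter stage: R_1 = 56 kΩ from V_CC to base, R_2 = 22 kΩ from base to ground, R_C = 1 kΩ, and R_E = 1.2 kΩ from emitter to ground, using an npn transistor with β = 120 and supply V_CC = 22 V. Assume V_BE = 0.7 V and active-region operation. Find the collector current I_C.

I_C ≈ 4.1 mA

Thevenize the base divider: V_Th = V_CC·R_2/(R_1+R_2) = 22×22/78 = 6.21 V, R_Th = R_1‖R_2 = 15.8 kΩ.
Base-emitter loop: V_Th = I_B·R_Th + V_BE + (β+1)I_B·R_E, so I_B = (6.21 − 0.7) / (15.8 + 121×1.2) = 0.0342 mA.
I_C = β·I_B = 120×0.0342 = 4.1 mA, and I_E = (β+1)I_B = 4.14 mA.
V_CE = V_CC − I_C·R_C − I_E·R_E = 22 − 4.1×1 − 4.14×1.2 = 12.9 V.
V_CE = 12.9 V > 0.2 V confirms active-region operation.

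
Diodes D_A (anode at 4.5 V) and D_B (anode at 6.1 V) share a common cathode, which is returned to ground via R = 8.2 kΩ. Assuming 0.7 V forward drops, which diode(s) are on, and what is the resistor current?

Only D_B conducts; I_R ≈ 0.66 mA

Assume both conduct. Then node N would need to be at both 4.5−0.7 = 3.8 V and 6.1−0.7 = 5.4 V, which is impossible.
Assume only D_B conducts: V_N = 6.1 − 0.7 = 5.4 V, so I_R = 5.4/8.2 = 0.659 mA.
Check D_A: its anode-to-cathode voltage is 4.5 − 5.4 = -0.9 V < 0.7 V, so it is off. The assumption is consistent.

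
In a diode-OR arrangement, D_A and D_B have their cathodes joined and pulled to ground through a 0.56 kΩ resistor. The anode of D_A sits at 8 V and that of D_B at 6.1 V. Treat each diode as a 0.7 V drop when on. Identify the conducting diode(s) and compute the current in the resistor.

Only D_A conducts; I_R ≈ 13 mA

Assume both conduct. Then node N would need to be at both 8−0.7 = 7.3 V and 6.1−0.7 = 5.4 V, which is impossible.
Assume only D_A conducts: V_N = 8 − 0.7 = 7.3 V, so I_R = 7.3/0.56 = 13 mA.
Check D_B: its anode-to-cathode voltage is 6.1 − 7.3 = -1.2 V < 0.7 V, so it is off. The assumption is consistent.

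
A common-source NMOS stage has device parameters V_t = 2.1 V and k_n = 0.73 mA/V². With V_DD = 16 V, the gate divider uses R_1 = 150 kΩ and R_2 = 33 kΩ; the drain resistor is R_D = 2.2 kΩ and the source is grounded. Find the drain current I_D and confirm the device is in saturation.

V_G = V_DD·R_2/(R_1+R_2) = 16×33/183 = 2.89 V. With the source grounded, V_GS = V_G = 2.89 V.
Assume saturation: I_D = (k_n/2)(V_GS − V_t)² = (0.73/2)×(2.89 − 2.1)² = 0.365×0.785² = 0.225 mA.
V_DS = V_DD − I_D·R_D = 16 − 0.225×2.2 = 15.5 V.
Saturation requires V_DS ≥ V_GS − V_t = 0.785 V; 15.5 ≥ 0.785 ✓.

I_D ≈ 0.23 mA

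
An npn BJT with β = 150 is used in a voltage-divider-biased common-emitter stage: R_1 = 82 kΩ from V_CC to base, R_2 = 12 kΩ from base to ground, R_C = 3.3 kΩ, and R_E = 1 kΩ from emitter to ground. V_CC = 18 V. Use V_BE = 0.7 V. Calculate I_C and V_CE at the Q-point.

Thevenize the base divider: V_Th = V_CC·R_2/(R_1+R_2) = 18×12/94 = 2.3 V, R_Th = R_1‖R_2 = 10.5 kΩ.
Base-emitter loop: V_Th = I_B·R_Th + V_BE + (β+1)I_B·R_E, so I_B = (2.3 − 0.7) / (10.5 + 151×1) = 0.0099 mA.
I_C = β·I_B = 150×0.0099 = 1.48 mA, and I_E = (β+1)I_B = 1.49 mA.
V_CE = V_CC − I_C·R_C − I_E·R_E = 18 − 1.48×3.3 − 1.49×1 = 11.6 V.
V_CE = 11.6 V > 0.2 V confirms active-region operation.

I_C ≈ 1.5 mA, V_CE ≈ 12 V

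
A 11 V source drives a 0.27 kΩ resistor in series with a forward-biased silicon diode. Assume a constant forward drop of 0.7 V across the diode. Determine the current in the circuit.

I ≈ 38 mA

KVL around the loop: 11 = V_D + I·R = 0.7 + I × 0.27 kΩ.
So I = (11 − 0.7) / 0.27 kΩ = 10.3 / 0.27 = 38.1 mA.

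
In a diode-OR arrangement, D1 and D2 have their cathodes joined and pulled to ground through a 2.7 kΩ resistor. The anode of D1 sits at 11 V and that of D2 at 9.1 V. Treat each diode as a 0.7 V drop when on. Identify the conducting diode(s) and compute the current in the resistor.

Assume both conduct. Then node N would need to be at both 11−0.7 = 10.3 V and 9.1−0.7 = 8.4 V, which is impossible.
Assume only D1 conducts: V_N = 11 − 0.7 = 10.3 V, so I_R = 10.3/2.7 = 3.81 mA.
Check D2: its anode-to-cathode voltage is 9.1 − 10.3 = -1.2 V < 0.7 V, so it is off. The assumption is consistent.

Only D1 conducts; I_R ≈ 3.8 mA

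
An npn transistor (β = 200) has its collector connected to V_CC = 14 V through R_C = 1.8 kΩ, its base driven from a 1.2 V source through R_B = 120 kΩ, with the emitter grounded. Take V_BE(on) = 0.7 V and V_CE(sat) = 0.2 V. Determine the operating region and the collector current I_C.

active; I_C ≈ 0.83 mA

Assume active. Base-emitter loop: I_B = (V_BB − V_BE)/R_B = (1.2 − 0.7)/120 = 0.00417 mA.
I_C = β·I_B = 200×0.00417 = 0.833 mA.
V_CE = V_CC − I_C·R_C = 14 − 0.833×1.8 = 12.5 V > V_CE(sat), so the active-region assumption holds.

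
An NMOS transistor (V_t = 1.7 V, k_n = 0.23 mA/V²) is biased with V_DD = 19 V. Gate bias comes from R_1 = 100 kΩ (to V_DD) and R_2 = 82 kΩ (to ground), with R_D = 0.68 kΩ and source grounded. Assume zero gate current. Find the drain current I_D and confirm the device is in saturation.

V_G = V_DD·R_2/(R_1+R_2) = 19×82/182 = 8.56 V. With the source grounded, V_GS = V_G = 8.56 V.
Assume saturation: I_D = (k_n/2)(V_GS − V_t)² = (0.23/2)×(8.56 − 1.7)² = 0.115×6.86² = 5.41 mA.
V_DS = V_DD − I_D·R_D = 19 − 5.41×0.68 = 15.3 V.
Saturation requires V_DS ≥ V_GS − V_t = 6.86 V; 15.3 ≥ 6.86 ✓.

I_D ≈ 5.4 mA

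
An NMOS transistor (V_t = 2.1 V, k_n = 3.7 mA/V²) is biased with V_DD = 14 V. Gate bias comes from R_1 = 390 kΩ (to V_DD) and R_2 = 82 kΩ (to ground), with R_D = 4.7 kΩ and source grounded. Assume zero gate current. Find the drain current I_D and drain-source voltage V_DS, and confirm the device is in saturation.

V_G = V_DD·R_2/(R_1+R_2) = 14×82/472 = 2.43 V. With the source grounded, V_GS = V_G = 2.43 V.
Assume saturation: I_D = (k_n/2)(V_GS − V_t)² = (3.7/2)×(2.43 − 2.1)² = 1.85×0.332² = 0.204 mA.
V_DS = V_DD − I_D·R_D = 14 − 0.204×4.7 = 13 V.
Saturation requires V_DS ≥ V_GS − V_t = 0.332 V; 13 ≥ 0.332 ✓.

I_D ≈ 0.2 mA, V_DS ≈ 13 V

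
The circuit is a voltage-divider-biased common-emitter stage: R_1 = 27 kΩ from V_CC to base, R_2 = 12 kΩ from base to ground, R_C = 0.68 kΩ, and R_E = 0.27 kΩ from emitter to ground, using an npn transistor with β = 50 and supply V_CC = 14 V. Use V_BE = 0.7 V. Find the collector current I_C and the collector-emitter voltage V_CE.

Thevenize the base divider: V_Th = V_CC·R_2/(R_1+R_2) = 14×12/39 = 4.31 V, R_Th = R_1‖R_2 = 8.31 kΩ.
Base-emitter loop: V_Th = I_B·R_Th + V_BE + (β+1)I_B·R_E, so I_B = (4.31 − 0.7) / (8.31 + 51×0.27) = 0.163 mA.
I_C = β·I_B = 50×0.163 = 8.17 mA, and I_E = (β+1)I_B = 8.33 mA.
V_CE = V_CC − I_C·R_C − I_E·R_E = 14 − 8.17×0.68 − 8.33×0.27 = 6.19 V.
V_CE = 6.19 V > 0.2 V confirms active-region operation.

I_C ≈ 8.2 mA, V_CE ≈ 6.2 V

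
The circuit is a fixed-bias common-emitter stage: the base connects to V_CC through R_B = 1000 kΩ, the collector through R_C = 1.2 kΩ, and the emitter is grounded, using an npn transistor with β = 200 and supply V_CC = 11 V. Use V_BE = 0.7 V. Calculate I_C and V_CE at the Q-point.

Base loop: V_CC = I_B·R_B + V_BE, so I_B = (11 − 0.7)/1000 kΩ = 0.0103 mA.
In the active region I_C = β·I_B = 200 × 0.0103 = 2.06 mA.
Collector loop: V_CE = V_CC − I_C·R_C = 11 − 2.06×1.2 = 8.53 V.
Since V_CE = 8.53 V > V_CE(sat) ≈ 0.2 V, the transistor is in the active region as assumed.

I_C ≈ 2.1 mA, V_CE ≈ 8.5 V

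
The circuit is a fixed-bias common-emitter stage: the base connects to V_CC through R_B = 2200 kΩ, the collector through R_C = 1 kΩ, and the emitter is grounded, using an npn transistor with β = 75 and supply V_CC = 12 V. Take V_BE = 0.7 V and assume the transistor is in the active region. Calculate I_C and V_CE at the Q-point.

I_C ≈ 0.39 mA, V_CE ≈ 12 V

Base loop: V_CC = I_B·R_B + V_BE, so I_B = (12 − 0.7)/2200 kΩ = 0.00514 mA.
In the active region I_C = β·I_B = 75 × 0.00514 = 0.385 mA.
Collector loop: V_CE = V_CC − I_C·R_C = 12 − 0.385×1 = 11.6 V.
Since V_CE = 11.6 V > V_CE(sat) ≈ 0.2 V, the transistor is in the active region as assumed.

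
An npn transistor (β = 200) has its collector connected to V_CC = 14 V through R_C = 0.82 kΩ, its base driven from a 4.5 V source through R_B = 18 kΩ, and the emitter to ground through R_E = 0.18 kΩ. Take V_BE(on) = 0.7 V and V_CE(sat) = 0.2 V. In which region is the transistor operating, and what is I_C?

saturation; I_C ≈ 14 mA

Assume active: I_B = (4.5 − 0.7)/(18 + 201×0.18) = 0.0701 mA, I_C = β·I_B = 14 mA.
Then V_CE = 14 − 14×0.82 − 14.1×0.18 = -0.0399 V < 0.2 V — the active assumption fails.
Re-solve with V_CE = 0.2 V. KCL at the emitter: V_E/R_E = (V_BB−0.7−V_E)/R_B + (V_CC−0.2−V_E)/R_C, giving V_E = 2.49 V.
I_C = (V_CC − 0.2 − V_E)/R_C = (13.8 − 2.49)/0.82 = 13.8 mA.
Check: I_B = (3.8 − 2.49)/18 = 0.0725 mA, and β·I_B = 14.5 mA > I_C, confirming saturation.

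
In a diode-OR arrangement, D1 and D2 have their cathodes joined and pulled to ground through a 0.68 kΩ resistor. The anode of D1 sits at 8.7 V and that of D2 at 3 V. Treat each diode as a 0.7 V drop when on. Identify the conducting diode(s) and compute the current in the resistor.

Only D1 conducts; I_R ≈ 12 mA

Assume both conduct. Then node N would need to be at both 8.7−0.7 = 8 V and 3−0.7 = 2.3 V, which is impossible.
Assume only D1 conducts: V_N = 8.7 − 0.7 = 8 V, so I_R = 8/0.68 = 11.8 mA.
Check D2: its anode-to-cathode voltage is 3 − 8 = -5 V < 0.7 V, so it is off. The assumption is consistent.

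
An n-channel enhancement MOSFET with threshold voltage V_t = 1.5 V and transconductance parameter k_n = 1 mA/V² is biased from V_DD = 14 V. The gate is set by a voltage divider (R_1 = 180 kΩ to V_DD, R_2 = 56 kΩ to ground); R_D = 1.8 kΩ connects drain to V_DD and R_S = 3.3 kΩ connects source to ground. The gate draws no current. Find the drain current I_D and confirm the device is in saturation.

V_G = V_DD·R_2/(R_1+R_2) = 14×56/236 = 3.32 V.
Assume saturation: I_D = (k_n/2)(V_GS − V_t)² with V_GS = V_G − I_D·R_S = 3.32 − 3.3·I_D.
Substituting gives 5.44·I_D² − 7.01·I_D + 1.66 = 0, with roots I_D = 0.313 or 0.975 mA.
The root I_D = 0.975 mA gives V_GS = 0.103 V ≤ V_t, so take I_D = 0.313 mA.
Then V_GS = 2.29 V and V_DS = V_DD − I_D(R_D+R_S) = 14 − 0.313×5.1 = 12.4 V.
Saturation requires V_DS ≥ V_GS − V_t = 0.791 V; 12.4 ≥ 0.791 ✓.

I_D ≈ 0.31 mA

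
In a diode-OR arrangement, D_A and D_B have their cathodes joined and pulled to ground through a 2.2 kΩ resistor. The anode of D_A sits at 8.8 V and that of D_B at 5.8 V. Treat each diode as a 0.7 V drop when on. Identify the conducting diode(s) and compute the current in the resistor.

Assume both conduct. Then node N would need to be at both 8.8−0.7 = 8.1 V and 5.8−0.7 = 5.1 V, which is impossible.
Assume only D_A conducts: V_N = 8.8 − 0.7 = 8.1 V, so I_R = 8.1/2.2 = 3.68 mA.
Check D_B: its anode-to-cathode voltage is 5.8 − 8.1 = -2.3 V < 0.7 V, so it is off. The assumption is consistent.

Only D_A conducts; I_R ≈ 3.7 mA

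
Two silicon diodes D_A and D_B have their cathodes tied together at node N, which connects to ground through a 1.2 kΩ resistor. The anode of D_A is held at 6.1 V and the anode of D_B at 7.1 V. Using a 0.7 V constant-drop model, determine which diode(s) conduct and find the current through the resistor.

Assume both conduct. Then node N would need to be at both 6.1−0.7 = 5.4 V and 7.1−0.7 = 6.4 V, which is impossible.
Assume only D_B conducts: V_N = 7.1 − 0.7 = 6.4 V, so I_R = 6.4/1.2 = 5.33 mA.
Check D_A: its anode-to-cathode voltage is 6.1 − 6.4 = -0.3 V < 0.7 V, so it is off. The assumption is consistent.

Only D_B conducts; I_R ≈ 5.3 mA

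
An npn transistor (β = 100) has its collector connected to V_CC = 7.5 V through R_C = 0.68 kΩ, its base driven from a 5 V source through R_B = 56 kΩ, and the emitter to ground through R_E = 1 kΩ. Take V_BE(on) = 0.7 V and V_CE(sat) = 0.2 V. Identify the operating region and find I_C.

active; I_C ≈ 2.7 mA

Assume active. Base-emitter loop: I_B = (V_BB − V_BE)/(R_B + (β+1)R_E) = (5 − 0.7)/(56 + 101×1) = 0.0274 mA.
I_C = β·I_B = 100×0.0274 = 2.74 mA.
V_CE = V_CC − I_C·R_C − I_E·R_E = 7.5 − 2.74×0.68 − 2.77×1 = 2.87 V > V_CE(sat), so the active-region assumption holds.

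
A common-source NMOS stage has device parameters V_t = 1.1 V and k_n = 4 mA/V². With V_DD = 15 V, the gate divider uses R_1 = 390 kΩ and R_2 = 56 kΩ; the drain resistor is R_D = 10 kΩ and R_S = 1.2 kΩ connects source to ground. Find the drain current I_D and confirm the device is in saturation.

I_D ≈ 0.32 mA

V_G = V_DD·R_2/(R_1+R_2) = 15×56/446 = 1.88 V.
Assume saturation: I_D = (k_n/2)(V_GS − V_t)² with V_GS = V_G − I_D·R_S = 1.88 − 1.2·I_D.
Substituting gives 2.88·I_D² − 4.76·I_D + 1.23 = 0, with roots I_D = 0.32 or 1.33 mA.
The root I_D = 1.33 mA gives V_GS = 0.284 V ≤ V_t, so take I_D = 0.32 mA.
Then V_GS = 1.5 V and V_DS = V_DD − I_D(R_D+R_S) = 15 − 0.32×11.2 = 11.4 V.
Saturation requires V_DS ≥ V_GS − V_t = 0.4 V; 11.4 ≥ 0.4 ✓.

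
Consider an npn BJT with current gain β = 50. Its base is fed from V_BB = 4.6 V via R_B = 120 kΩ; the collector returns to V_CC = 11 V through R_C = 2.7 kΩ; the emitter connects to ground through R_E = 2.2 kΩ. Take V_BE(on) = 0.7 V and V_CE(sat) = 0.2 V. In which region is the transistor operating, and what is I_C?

Assume active. Base-emitter loop: I_B = (V_BB − V_BE)/(R_B + (β+1)R_E) = (4.6 − 0.7)/(120 + 51×2.2) = 0.0168 mA.
I_C = β·I_B = 50×0.0168 = 0.84 mA.
V_CE = V_CC − I_C·R_C − I_E·R_E = 11 − 0.84×2.7 − 0.857×2.2 = 6.85 V > V_CE(sat), so the active-region assumption holds.

active; I_C ≈ 0.84 mA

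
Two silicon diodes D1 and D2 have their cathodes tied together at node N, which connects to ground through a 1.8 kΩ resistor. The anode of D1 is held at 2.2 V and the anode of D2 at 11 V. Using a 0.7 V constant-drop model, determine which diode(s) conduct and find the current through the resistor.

Only D2 conducts; I_R ≈ 5.7 mA

Assume both conduct. Then node N would need to be at both 2.2−0.7 = 1.5 V and 11−0.7 = 10.3 V, which is impossible.
Assume only D2 conducts: V_N = 11 − 0.7 = 10.3 V, so I_R = 10.3/1.8 = 5.72 mA.
Check D1: its anode-to-cathode voltage is 2.2 − 10.3 = -8.1 V < 0.7 V, so it is off. The assumption is consistent.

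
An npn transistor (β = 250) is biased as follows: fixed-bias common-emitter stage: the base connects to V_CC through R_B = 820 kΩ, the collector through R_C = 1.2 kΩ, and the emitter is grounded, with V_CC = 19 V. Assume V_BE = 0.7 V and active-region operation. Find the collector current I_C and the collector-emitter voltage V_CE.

Base loop: V_CC = I_B·R_B + V_BE, so I_B = (19 − 0.7)/820 kΩ = 0.0223 mA.
In the active region I_C = β·I_B = 250 × 0.0223 = 5.58 mA.
Collector loop: V_CE = V_CC − I_C·R_C = 19 − 5.58×1.2 = 12.3 V.
Since V_CE = 12.3 V > V_CE(sat) ≈ 0.2 V, the transistor is in the active region as assumed.

I_C ≈ 5.6 mA, V_CE ≈ 12 V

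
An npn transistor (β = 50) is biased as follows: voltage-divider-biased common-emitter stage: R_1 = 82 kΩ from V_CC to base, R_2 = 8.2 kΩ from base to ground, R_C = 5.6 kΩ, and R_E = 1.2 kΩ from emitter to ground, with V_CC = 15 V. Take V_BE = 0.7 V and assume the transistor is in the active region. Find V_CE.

V_CE ≈ 12 V

Thevenize the base divider: V_Th = V_CC·R_2/(R_1+R_2) = 15×8.2/90.2 = 1.36 V, R_Th = R_1‖R_2 = 7.45 kΩ.
Base-emitter loop: V_Th = I_B·R_Th + V_BE + (β+1)I_B·R_E, so I_B = (1.36 − 0.7) / (7.45 + 51×1.2) = 0.00967 mA.
I_C = β·I_B = 50×0.00967 = 0.483 mA, and I_E = (β+1)I_B = 0.493 mA.
V_CE = V_CC − I_C·R_C − I_E·R_E = 15 − 0.483×5.6 − 0.493×1.2 = 11.7 V.
V_CE = 11.7 V > 0.2 V confirms active-region operation.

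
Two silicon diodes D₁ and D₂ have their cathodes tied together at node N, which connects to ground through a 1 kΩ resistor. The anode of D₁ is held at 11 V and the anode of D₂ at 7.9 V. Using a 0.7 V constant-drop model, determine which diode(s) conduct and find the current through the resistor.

Only D₁ conducts; I_R ≈ 10 mA

Assume both conduct. Then node N would need to be at both 11−0.7 = 10.3 V and 7.9−0.7 = 7.2 V, which is impossible.
Assume only D₁ conducts: V_N = 11 − 0.7 = 10.3 V, so I_R = 10.3/1 = 10.3 mA.
Check D₂: its anode-to-cathode voltage is 7.9 − 10.3 = -2.4 V < 0.7 V, so it is off. The assumption is consistent.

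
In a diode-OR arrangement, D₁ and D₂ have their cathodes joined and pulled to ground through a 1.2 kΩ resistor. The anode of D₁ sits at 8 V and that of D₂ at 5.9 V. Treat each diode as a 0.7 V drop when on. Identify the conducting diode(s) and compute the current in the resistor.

Assume both conduct. Then node N would need to be at both 8−0.7 = 7.3 V and 5.9−0.7 = 5.2 V, which is impossible.
Assume only D₁ conducts: V_N = 8 − 0.7 = 7.3 V, so I_R = 7.3/1.2 = 6.08 mA.
Check D₂: its anode-to-cathode voltage is 5.9 − 7.3 = -1.4 V < 0.7 V, so it is off. The assumption is consistent.

Only D₁ conducts; I_R ≈ 6.1 mA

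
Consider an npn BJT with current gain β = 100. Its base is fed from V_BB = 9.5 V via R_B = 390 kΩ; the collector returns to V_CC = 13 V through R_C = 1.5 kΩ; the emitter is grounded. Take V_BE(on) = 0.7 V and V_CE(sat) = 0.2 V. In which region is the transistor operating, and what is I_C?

Assume active. Base-emitter loop: I_B = (V_BB − V_BE)/R_B = (9.5 − 0.7)/390 = 0.0226 mA.
I_C = β·I_B = 100×0.0226 = 2.26 mA.
V_CE = V_CC − I_C·R_C = 13 − 2.26×1.5 = 9.62 V > V_CE(sat), so the active-region assumption holds.

active; I_C ≈ 2.3 mA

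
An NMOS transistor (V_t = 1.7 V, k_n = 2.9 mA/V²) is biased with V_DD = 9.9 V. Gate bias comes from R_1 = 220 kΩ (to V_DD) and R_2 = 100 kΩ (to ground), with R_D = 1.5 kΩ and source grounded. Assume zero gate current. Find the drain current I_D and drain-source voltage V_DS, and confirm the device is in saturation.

V_G = V_DD·R_2/(R_1+R_2) = 9.9×100/320 = 3.09 V. With the source grounded, V_GS = V_G = 3.09 V.
Assume saturation: I_D = (k_n/2)(V_GS − V_t)² = (2.9/2)×(3.09 − 1.7)² = 1.45×1.39² = 2.82 mA.
V_DS = V_DD − I_D·R_D = 9.9 − 2.82×1.5 = 5.67 V.
Saturation requires V_DS ≥ V_GS − V_t = 1.39 V; 5.67 ≥ 1.39 ✓.

I_D ≈ 2.8 mA, V_DS ≈ 5.7 V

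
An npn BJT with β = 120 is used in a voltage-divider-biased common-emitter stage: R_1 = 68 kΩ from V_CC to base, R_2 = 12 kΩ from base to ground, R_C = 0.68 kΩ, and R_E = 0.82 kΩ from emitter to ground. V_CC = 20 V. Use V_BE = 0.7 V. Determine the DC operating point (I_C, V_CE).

Thevenize the base divider: V_Th = V_CC·R_2/(R_1+R_2) = 20×12/80 = 3 V, R_Th = R_1‖R_2 = 10.2 kΩ.
Base-emitter loop: V_Th = I_B·R_Th + V_BE + (β+1)I_B·R_E, so I_B = (3 − 0.7) / (10.2 + 121×0.82) = 0.021 mA.
I_C = β·I_B = 120×0.021 = 2.52 mA, and I_E = (β+1)I_B = 2.54 mA.
V_CE = V_CC − I_C·R_C − I_E·R_E = 20 − 2.52×0.68 − 2.54×0.82 = 16.2 V.
V_CE = 16.2 V > 0.2 V confirms active-region operation.

I_C ≈ 2.5 mA, V_CE ≈ 16 V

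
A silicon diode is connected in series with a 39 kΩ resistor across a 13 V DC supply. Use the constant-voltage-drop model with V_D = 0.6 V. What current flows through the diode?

KVL around the loop: 13 = V_D + I·R = 0.6 + I × 39 kΩ.
So I = (13 − 0.6) / 39 kΩ = 12.4 / 39 = 0.318 mA.

I ≈ 0.32 mA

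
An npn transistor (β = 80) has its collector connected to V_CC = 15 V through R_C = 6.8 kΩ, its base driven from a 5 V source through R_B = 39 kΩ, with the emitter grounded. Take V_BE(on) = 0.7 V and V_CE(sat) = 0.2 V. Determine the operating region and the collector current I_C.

Assume active: I_B = (5 − 0.7)/39 = 0.11 mA, giving I_C = β·I_B = 8.82 mA.
But then V_CE = 15 − 8.82×6.8 = -45 V < V_CE(sat) = 0.2 V — impossible in the active region.
So the transistor is saturated. With V_CE = 0.2 V, I_C = (V_CC − 0.2)/R_C = 14.8/6.8 = 2.18 mA.
Check: β·I_B = 8.82 mA > I_C = 2.18 mA, confirming saturation.

saturation; I_C ≈ 2.2 mA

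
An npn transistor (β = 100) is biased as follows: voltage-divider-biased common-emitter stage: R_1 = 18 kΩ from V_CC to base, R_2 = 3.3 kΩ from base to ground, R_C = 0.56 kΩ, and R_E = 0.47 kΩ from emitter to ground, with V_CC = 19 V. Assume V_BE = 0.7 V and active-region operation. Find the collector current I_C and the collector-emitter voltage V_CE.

Thevenize the base divider: V_Th = V_CC·R_2/(R_1+R_2) = 19×3.3/21.3 = 2.94 V, R_Th = R_1‖R_2 = 2.79 kΩ.
Base-emitter loop: V_Th = I_B·R_Th + V_BE + (β+1)I_B·R_E, so I_B = (2.94 − 0.7) / (2.79 + 101×0.47) = 0.0446 mA.
I_C = β·I_B = 100×0.0446 = 4.46 mA, and I_E = (β+1)I_B = 4.51 mA.
V_CE = V_CC − I_C·R_C − I_E·R_E = 19 − 4.46×0.56 − 4.51×0.47 = 14.4 V.
V_CE = 14.4 V > 0.2 V confirms active-region operation.

I_C ≈ 4.5 mA, V_CE ≈ 14 V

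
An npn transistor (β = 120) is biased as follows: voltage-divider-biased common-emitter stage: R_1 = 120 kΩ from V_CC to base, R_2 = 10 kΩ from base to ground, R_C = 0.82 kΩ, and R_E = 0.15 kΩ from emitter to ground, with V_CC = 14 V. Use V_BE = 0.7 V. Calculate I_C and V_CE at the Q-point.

I_C ≈ 1.7 mA, V_CE ≈ 12 V

Thevenize the base divider: V_Th = V_CC·R_2/(R_1+R_2) = 14×10/130 = 1.08 V, R_Th = R_1‖R_2 = 9.23 kΩ.
Base-emitter loop: V_Th = I_B·R_Th + V_BE + (β+1)I_B·R_E, so I_B = (1.08 − 0.7) / (9.23 + 121×0.15) = 0.0138 mA.
I_C = β·I_B = 120×0.0138 = 1.65 mA, and I_E = (β+1)I_B = 1.67 mA.
V_CE = V_CC − I_C·R_C − I_E·R_E = 14 − 1.65×0.82 − 1.67×0.15 = 12.4 V.
V_CE = 12.4 V > 0.2 V confirms active-region operation.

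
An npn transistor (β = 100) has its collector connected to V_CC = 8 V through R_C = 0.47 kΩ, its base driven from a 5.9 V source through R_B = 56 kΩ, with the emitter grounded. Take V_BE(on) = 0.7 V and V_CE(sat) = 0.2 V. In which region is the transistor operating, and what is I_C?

active; I_C ≈ 9.3 mA

Assume active. Base-emitter loop: I_B = (V_BB − V_BE)/R_B = (5.9 − 0.7)/56 = 0.0929 mA.
I_C = β·I_B = 100×0.0929 = 9.29 mA.
V_CE = V_CC − I_C·R_C = 8 − 9.29×0.47 = 3.64 V > V_CE(sat), so the active-region assumption holds.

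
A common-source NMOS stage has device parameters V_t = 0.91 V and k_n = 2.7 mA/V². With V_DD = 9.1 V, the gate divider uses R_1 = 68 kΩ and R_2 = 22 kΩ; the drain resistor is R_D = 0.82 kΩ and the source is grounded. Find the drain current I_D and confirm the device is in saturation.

V_G = V_DD·R_2/(R_1+R_2) = 9.1×22/90 = 2.22 V. With the source grounded, V_GS = V_G = 2.22 V.
Assume saturation: I_D = (k_n/2)(V_GS − V_t)² = (2.7/2)×(2.22 − 0.91)² = 1.35×1.31² = 2.33 mA.
V_DS = V_DD − I_D·R_D = 9.1 − 2.33×0.82 = 7.19 V.
Saturation requires V_DS ≥ V_GS − V_t = 1.31 V; 7.19 ≥ 1.31 ✓.

I_D ≈ 2.3 mA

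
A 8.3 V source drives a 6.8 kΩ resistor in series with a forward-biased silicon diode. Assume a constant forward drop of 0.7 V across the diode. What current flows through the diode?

KVL around the loop: 8.3 = V_D + I·R = 0.7 + I × 6.8 kΩ.
So I = (8.3 − 0.7) / 6.8 kΩ = 7.6 / 6.8 = 1.12 mA.

I ≈ 1.1 mA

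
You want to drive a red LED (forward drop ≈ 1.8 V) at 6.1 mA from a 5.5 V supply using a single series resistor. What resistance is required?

R ≈ 0.61 kΩ

The resistor drops V_S − V_D = 5.5 − 1.8 = 3.7 V at 6.1 mA.
R = 3.7 V / 6.1 mA = 0.607 kΩ.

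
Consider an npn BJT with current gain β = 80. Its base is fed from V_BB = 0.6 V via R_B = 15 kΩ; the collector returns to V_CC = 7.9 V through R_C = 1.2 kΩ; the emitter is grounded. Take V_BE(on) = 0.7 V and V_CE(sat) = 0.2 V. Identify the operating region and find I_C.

cutoff; I_C ≈ 0

V_BB = 0.6 V ≤ V_BE(on) = 0.7 V, so the base-emitter junction is not forward biased.
The transistor is in cutoff: I_B = I_C = 0.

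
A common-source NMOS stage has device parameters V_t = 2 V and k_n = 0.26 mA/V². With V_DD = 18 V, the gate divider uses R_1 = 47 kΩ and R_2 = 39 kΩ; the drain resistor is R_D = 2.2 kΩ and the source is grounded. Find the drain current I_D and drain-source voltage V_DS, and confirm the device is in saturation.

I_D ≈ 4.9 mA, V_DS ≈ 7.1 V

V_G = V_DD·R_2/(R_1+R_2) = 18×39/86 = 8.16 V. With the source grounded, V_GS = V_G = 8.16 V.
Assume saturation: I_D = (k_n/2)(V_GS − V_t)² = (0.26/2)×(8.16 − 2)² = 0.13×6.16² = 4.94 mA.
V_DS = V_DD − I_D·R_D = 18 − 4.94×2.2 = 7.14 V.
Saturation requires V_DS ≥ V_GS − V_t = 6.16 V; 7.14 ≥ 6.16 ✓.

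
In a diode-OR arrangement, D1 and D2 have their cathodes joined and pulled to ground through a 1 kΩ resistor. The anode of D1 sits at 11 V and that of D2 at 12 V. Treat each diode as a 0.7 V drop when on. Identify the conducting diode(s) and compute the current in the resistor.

Assume both conduct. Then node N would need to be at both 11−0.7 = 10.3 V and 12−0.7 = 11.3 V, which is impossible.
Assume only D2 conducts: V_N = 12 − 0.7 = 11.3 V, so I_R = 11.3/1 = 11.3 mA.
Check D1: its anode-to-cathode voltage is 11 − 11.3 = -0.3 V < 0.7 V, so it is off. The assumption is consistent.

Only D2 conducts; I_R ≈ 11 mA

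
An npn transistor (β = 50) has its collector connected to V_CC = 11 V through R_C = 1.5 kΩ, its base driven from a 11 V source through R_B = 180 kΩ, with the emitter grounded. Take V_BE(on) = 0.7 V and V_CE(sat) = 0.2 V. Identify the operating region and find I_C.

Assume active. Base-emitter loop: I_B = (V_BB − V_BE)/R_B = (11 − 0.7)/180 = 0.0572 mA.
I_C = β·I_B = 50×0.0572 = 2.86 mA.
V_CE = V_CC − I_C·R_C = 11 − 2.86×1.5 = 6.71 V > V_CE(sat), so the active-region assumption holds.

active; I_C ≈ 2.9 mA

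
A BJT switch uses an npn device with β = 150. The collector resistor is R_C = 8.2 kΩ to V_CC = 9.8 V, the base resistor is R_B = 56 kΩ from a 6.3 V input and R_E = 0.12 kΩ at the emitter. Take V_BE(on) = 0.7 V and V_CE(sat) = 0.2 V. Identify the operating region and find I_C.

saturation; I_C ≈ 1.2 mA

Assume active: I_B = (6.3 − 0.7)/(56 + 151×0.12) = 0.0756 mA, I_C = β·I_B = 11.3 mA.
Then V_CE = 9.8 − 11.3×8.2 − 11.4×0.12 = -84.5 V < 0.2 V — the active assumption fails.
Re-solve with V_CE = 0.2 V. KCL at the emitter: V_E/R_E = (V_BB−0.7−V_E)/R_B + (V_CC−0.2−V_E)/R_C, giving V_E = 0.15 V.
I_C = (V_CC − 0.2 − V_E)/R_C = (9.6 − 0.15)/8.2 = 1.15 mA.
Check: I_B = (5.6 − 0.15)/56 = 0.0973 mA, and β·I_B = 14.6 mA > I_C, confirming saturation.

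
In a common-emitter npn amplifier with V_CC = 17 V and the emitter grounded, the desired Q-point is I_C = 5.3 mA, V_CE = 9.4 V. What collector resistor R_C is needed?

R_C ≈ 1.4 kΩ

Collector loop: V_CC = I_C·R_C + V_CE.
R_C = (V_CC − V_CE)/I_C = (17 − 9.4)/5.3 = 1.43 kΩ.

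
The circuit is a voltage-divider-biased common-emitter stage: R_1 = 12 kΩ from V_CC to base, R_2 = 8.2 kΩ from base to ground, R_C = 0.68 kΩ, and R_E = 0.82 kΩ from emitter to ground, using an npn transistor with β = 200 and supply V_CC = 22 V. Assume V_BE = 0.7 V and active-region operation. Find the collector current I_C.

Thevenize the base divider: V_Th = V_CC·R_2/(R_1+R_2) = 22×8.2/20.2 = 8.93 V, R_Th = R_1‖R_2 = 4.87 kΩ.
Base-emitter loop: V_Th = I_B·R_Th + V_BE + (β+1)I_B·R_E, so I_B = (8.93 − 0.7) / (4.87 + 201×0.82) = 0.0485 mA.
I_C = β·I_B = 200×0.0485 = 9.7 mA, and I_E = (β+1)I_B = 9.75 mA.
V_CE = V_CC − I_C·R_C − I_E·R_E = 22 − 9.7×0.68 − 9.75×0.82 = 7.41 V.
V_CE = 7.41 V > 0.2 V confirms active-region operation.

I_C ≈ 9.7 mA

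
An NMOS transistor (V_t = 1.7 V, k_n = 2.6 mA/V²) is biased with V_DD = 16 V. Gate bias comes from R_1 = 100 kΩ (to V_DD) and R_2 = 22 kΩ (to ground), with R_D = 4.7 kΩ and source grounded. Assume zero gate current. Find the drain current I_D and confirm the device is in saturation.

V_G = V_DD·R_2/(R_1+R_2) = 16×22/122 = 2.89 V. With the source grounded, V_GS = V_G = 2.89 V.
Assume saturation: I_D = (k_n/2)(V_GS − V_t)² = (2.6/2)×(2.89 − 1.7)² = 1.3×1.19² = 1.83 mA.
V_DS = V_DD − I_D·R_D = 16 − 1.83×4.7 = 7.42 V.
Saturation requires V_DS ≥ V_GS − V_t = 1.19 V; 7.42 ≥ 1.19 ✓.

I_D ≈ 1.8 mA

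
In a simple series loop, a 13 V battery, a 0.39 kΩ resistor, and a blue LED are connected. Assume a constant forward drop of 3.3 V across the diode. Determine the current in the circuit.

KVL around the loop: 13 = V_D + I·R = 3.3 + I × 0.39 kΩ.
So I = (13 − 3.3) / 0.39 kΩ = 9.7 / 0.39 = 24.9 mA.

I ≈ 25 mA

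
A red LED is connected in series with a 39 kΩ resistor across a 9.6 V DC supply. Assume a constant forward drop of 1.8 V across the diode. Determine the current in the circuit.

KVL around the loop: 9.6 = V_D + I·R = 1.8 + I × 39 kΩ.
So I = (9.6 − 1.8) / 39 kΩ = 7.8 / 39 = 0.2 mA.

I ≈ 0.2 mA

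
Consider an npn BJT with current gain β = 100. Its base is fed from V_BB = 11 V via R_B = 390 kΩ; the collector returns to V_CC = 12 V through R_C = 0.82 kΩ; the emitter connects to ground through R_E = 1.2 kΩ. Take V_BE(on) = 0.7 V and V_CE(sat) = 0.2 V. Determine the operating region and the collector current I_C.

Assume active. Base-emitter loop: I_B = (V_BB − V_BE)/(R_B + (β+1)R_E) = (11 − 0.7)/(390 + 101×1.2) = 0.0201 mA.
I_C = β·I_B = 100×0.0201 = 2.01 mA.
V_CE = V_CC − I_C·R_C − I_E·R_E = 12 − 2.01×0.82 − 2.04×1.2 = 7.91 V > V_CE(sat), so the active-region assumption holds.

active; I_C ≈ 2 mA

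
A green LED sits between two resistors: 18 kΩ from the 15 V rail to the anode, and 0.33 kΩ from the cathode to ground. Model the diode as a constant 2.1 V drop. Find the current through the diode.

I ≈ 0.7 mA

The two resistors are in series with the diode, so KVL gives 15 = I·18 + 2.1 + I·0.33.
I = (15 − 2.1) / (18 + 0.33) kΩ = 12.9 / 18.3 = 0.704 mA.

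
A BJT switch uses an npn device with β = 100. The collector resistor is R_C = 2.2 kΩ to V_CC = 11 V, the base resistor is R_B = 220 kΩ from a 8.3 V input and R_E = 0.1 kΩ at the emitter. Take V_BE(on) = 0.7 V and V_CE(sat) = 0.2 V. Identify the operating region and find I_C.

active; I_C ≈ 3.3 mA

Assume active. Base-emitter loop: I_B = (V_BB − V_BE)/(R_B + (β+1)R_E) = (8.3 − 0.7)/(220 + 101×0.1) = 0.033 mA.
I_C = β·I_B = 100×0.033 = 3.3 mA.
V_CE = V_CC − I_C·R_C − I_E·R_E = 11 − 3.3×2.2 − 3.34×0.1 = 3.4 V > V_CE(sat), so the active-region assumption holds.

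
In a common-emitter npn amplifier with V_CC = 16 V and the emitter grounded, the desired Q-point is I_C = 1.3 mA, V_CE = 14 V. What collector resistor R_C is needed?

R_C ≈ 1.5 kΩ

Collector loop: V_CC = I_C·R_C + V_CE.
R_C = (V_CC − V_CE)/I_C = (16 − 14)/1.3 = 1.54 kΩ.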